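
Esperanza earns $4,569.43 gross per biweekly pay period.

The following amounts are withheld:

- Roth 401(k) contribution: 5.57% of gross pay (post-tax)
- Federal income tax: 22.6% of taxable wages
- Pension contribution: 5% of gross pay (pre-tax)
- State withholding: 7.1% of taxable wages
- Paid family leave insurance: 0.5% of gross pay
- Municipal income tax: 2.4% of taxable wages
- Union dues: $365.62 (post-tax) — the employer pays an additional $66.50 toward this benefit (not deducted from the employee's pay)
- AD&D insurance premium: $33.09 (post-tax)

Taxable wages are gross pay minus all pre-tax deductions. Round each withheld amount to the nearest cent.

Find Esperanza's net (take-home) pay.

Pension contribution: $4,569.43 × 0.05 = $228.47
Taxable wages = $4,569.43 − $228.47 = $4,340.96
State withholding: $4,340.96 × 0.071 = $308.21
Federal income tax: $4,340.96 × 0.226 = $981.06
Municipal income tax: $4,340.96 × 0.024 = $104.18
Paid family leave insurance: $4,569.43 × 0.005 = $22.85
Union dues: $365.62
AD&D insurance premium: $33.09
Roth 401(k) contribution: $4,569.43 × 0.0557 = $254.52
(Employer's $66.50 toward union dues is not withheld from the employee.)
Total deductions = $228.47 + $308.21 + $981.06 + $104.18 + $22.85 + $365.62 + $33.09 + $254.52 = $2,298.00
Net pay = $4,569.43 − $2,298.00 = $2,271.43

$2,271.43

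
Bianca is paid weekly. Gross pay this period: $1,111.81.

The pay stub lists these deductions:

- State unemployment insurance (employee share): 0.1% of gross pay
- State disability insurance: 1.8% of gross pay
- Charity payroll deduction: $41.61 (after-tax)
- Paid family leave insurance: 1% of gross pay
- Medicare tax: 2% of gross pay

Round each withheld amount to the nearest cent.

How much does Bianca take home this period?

Medicare tax: $1,111.81 × 0.02 = $22.24
State disability insurance: $1,111.81 × 0.018 = $20.01
State unemployment insurance (employee share): $1,111.81 × 0.001 = $1.11
Paid family leave insurance: $1,111.81 × 0.01 = $11.12
Charity payroll deduction: $41.61
Total deductions = $22.24 + $20.01 + $1.11 + $11.12 + $41.61 = $96.09
Net pay = $1,111.81 − $96.09 = $1,015.72

$1,015.72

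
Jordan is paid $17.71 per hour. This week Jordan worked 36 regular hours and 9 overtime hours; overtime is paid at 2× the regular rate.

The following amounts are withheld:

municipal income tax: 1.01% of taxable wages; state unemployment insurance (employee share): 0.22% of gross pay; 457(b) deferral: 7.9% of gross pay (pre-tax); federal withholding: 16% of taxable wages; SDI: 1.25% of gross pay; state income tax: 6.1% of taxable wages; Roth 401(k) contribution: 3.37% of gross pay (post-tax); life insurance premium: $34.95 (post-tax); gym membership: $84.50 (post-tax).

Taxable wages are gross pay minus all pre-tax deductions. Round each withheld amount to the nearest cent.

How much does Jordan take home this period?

Regular pay: 36 × $17.71 = $637.56
Overtime pay: 9 × $17.71 × 2 = $318.78
Gross pay = $637.56 + $318.78 = $956.34
457(b) deferral: $956.34 × 0.079 = $75.55
Taxable wages = $956.34 − $75.55 = $880.79
Federal withholding: $880.79 × 0.16 = $140.93
State income tax: $880.79 × 0.061 = $53.73
Municipal income tax: $880.79 × 0.0101 = $8.90
SDI: $956.34 × 0.0125 = $11.95
State unemployment insurance (employee share): $956.34 × 0.0022 = $2.10
Roth 401(k) contribution: $956.34 × 0.0337 = $32.23
Gym membership: $84.50
Life insurance premium: $34.95
Total deductions = $75.55 + $140.93 + $53.73 + $8.90 + $11.95 + $2.10 + $32.23 + $84.50 + $34.95 = $444.84
Net pay = $956.34 − $444.84 = $511.50

$511.50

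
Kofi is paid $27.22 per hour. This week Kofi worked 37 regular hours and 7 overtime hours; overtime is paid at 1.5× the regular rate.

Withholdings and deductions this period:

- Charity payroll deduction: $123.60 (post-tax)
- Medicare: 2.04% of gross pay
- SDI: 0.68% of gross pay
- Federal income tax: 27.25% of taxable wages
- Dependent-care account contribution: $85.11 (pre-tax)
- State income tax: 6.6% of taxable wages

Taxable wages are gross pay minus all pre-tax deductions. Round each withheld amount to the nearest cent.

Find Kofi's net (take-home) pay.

$640.21

Regular pay: 37 × $27.22 = $1,007.14
Overtime pay: 7 × $27.22 × 1.5 = $285.81
Gross pay = $1,007.14 + $285.81 = $1,292.95
Dependent-care account contribution: $85.11
Taxable wages = $1,292.95 − $85.11 = $1,207.84
Federal income tax: $1,207.84 × 0.2725 = $329.14
State income tax: $1,207.84 × 0.066 = $79.72
SDI: $1,292.95 × 0.0068 = $8.79
Medicare: $1,292.95 × 0.0204 = $26.38
Charity payroll deduction: $123.60
Total deductions = $85.11 + $329.14 + $79.72 + $8.79 + $26.38 + $123.60 = $652.74
Net pay = $1,292.95 − $652.74 = $640.21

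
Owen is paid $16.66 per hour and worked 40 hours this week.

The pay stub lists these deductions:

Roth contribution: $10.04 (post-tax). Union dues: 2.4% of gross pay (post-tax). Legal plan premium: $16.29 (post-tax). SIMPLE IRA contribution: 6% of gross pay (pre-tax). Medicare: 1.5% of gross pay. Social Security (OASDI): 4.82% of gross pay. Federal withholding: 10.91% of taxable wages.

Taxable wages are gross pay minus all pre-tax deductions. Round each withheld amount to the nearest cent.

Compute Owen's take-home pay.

Gross pay: 40 × $16.66 = $666.40
SIMPLE IRA contribution: $666.40 × 0.06 = $39.98
Taxable wages = $666.40 − $39.98 = $626.42
Federal withholding: $626.42 × 0.1091 = $68.34
Social Security (OASDI): $666.40 × 0.0482 = $32.12
Medicare: $666.40 × 0.015 = $10.00
Union dues: $666.40 × 0.024 = $15.99
Roth contribution: $10.04
Legal plan premium: $16.29
Total deductions = $39.98 + $68.34 + $32.12 + $10.00 + $15.99 + $10.04 + $16.29 = $192.76
Net pay = $666.40 − $192.76 = $473.64

$473.64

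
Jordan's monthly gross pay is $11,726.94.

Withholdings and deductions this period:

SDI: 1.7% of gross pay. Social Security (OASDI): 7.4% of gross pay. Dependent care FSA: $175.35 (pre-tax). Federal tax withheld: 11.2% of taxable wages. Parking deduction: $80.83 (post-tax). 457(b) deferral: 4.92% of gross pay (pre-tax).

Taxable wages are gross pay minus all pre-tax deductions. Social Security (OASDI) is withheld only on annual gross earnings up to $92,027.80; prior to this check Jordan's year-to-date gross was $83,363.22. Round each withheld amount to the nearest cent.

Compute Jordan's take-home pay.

$8,824.09

Dependent care FSA: $175.35
457(b) deferral: $11,726.94 × 0.0492 = $576.97
Pre-tax total = $175.35 + $576.97 = $752.32
Taxable wages = $11,726.94 − $752.32 = $10,974.62
Federal tax withheld: $10,974.62 × 0.112 = $1,229.16
Social Security (OASDI): only $92,027.80 − $83,363.22 = $8,664.58 of this check is subject → $8,664.58 × 0.074 = $641.18
SDI: $11,726.94 × 0.017 = $199.36
Parking deduction: $80.83
Total deductions = $175.35 + $576.97 + $1,229.16 + $641.18 + $199.36 + $80.83 = $2,902.85
Net pay = $11,726.94 − $2,902.85 = $8,824.09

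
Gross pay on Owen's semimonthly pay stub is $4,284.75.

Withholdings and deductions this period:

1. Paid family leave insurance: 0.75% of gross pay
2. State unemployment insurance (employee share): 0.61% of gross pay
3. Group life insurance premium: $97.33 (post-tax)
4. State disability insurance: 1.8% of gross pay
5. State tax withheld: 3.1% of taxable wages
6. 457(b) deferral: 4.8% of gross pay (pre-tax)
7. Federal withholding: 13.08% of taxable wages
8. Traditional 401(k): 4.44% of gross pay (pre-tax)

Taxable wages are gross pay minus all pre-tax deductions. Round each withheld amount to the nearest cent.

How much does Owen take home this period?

$3,026.89

Traditional 401(k): $4,284.75 × 0.0444 = $190.24
457(b) deferral: $4,284.75 × 0.048 = $205.67
Pre-tax total = $190.24 + $205.67 = $395.91
Taxable wages = $4,284.75 − $395.91 = $3,888.84
State tax withheld: $3,888.84 × 0.031 = $120.55
Federal withholding: $3,888.84 × 0.1308 = $508.66
State unemployment insurance (employee share): $4,284.75 × 0.0061 = $26.14
Paid family leave insurance: $4,284.75 × 0.0075 = $32.14
State disability insurance: $4,284.75 × 0.018 = $77.13
Group life insurance premium: $97.33
Total deductions = $190.24 + $205.67 + $120.55 + $508.66 + $26.14 + $32.14 + $77.13 + $97.33 = $1,257.86
Net pay = $4,284.75 − $1,257.86 = $3,026.89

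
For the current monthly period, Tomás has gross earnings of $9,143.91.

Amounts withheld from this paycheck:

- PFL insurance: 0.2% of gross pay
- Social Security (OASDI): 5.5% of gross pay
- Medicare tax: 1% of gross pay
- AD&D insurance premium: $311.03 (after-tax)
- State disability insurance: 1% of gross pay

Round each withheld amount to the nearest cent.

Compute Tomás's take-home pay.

$8,128.79

PFL insurance: $9,143.91 × 0.002 = $18.29
Social Security (OASDI): $9,143.91 × 0.055 = $502.92
State disability insurance: $9,143.91 × 0.01 = $91.44
Medicare tax: $9,143.91 × 0.01 = $91.44
AD&D insurance premium: $311.03
Total deductions = $18.29 + $502.92 + $91.44 + $91.44 + $311.03 = $1,015.12
Net pay = $9,143.91 − $1,015.12 = $8,128.79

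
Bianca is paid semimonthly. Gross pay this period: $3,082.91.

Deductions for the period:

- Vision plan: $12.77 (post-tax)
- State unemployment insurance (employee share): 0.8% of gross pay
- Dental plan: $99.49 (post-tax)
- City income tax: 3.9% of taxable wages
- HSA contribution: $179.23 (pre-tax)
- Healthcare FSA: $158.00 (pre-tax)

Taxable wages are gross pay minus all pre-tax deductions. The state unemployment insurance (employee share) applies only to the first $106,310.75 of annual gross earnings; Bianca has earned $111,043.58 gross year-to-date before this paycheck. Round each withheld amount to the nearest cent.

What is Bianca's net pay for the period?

$2,526.34

Healthcare FSA: $158.00
HSA contribution: $179.23
Pre-tax total = $158.00 + $179.23 = $337.23
Taxable wages = $3,082.91 − $337.23 = $2,745.68
City income tax: $2,745.68 × 0.039 = $107.08
State unemployment insurance (employee share): annual cap $106,310.75 already reached (YTD $111,043.58), so $0.00
Vision plan: $12.77
Dental plan: $99.49
Total deductions = $158.00 + $179.23 + $107.08 + $0.00 + $12.77 + $99.49 = $556.57
Net pay = $3,082.91 − $556.57 = $2,526.34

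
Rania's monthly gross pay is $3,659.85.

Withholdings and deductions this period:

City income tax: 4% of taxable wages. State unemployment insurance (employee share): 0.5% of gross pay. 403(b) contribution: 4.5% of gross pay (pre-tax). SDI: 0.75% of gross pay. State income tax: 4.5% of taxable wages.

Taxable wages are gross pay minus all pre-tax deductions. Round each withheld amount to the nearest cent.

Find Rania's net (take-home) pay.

$3,152.32

403(b) contribution: $3,659.85 × 0.045 = $164.69
Taxable wages = $3,659.85 − $164.69 = $3,495.16
City income tax: $3,495.16 × 0.04 = $139.81
State income tax: $3,495.16 × 0.045 = $157.28
State unemployment insurance (employee share): $3,659.85 × 0.005 = $18.30
SDI: $3,659.85 × 0.0075 = $27.45
Total deductions = $164.69 + $139.81 + $157.28 + $18.30 + $27.45 = $507.53
Net pay = $3,659.85 − $507.53 = $3,152.32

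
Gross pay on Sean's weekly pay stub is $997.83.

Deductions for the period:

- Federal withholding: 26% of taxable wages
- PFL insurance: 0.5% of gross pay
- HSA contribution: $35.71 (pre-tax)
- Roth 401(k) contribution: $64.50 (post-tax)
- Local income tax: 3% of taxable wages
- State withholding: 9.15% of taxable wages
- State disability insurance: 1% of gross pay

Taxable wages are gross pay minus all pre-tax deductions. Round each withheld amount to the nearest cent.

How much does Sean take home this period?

HSA contribution: $35.71
Taxable wages = $997.83 − $35.71 = $962.12
Local income tax: $962.12 × 0.03 = $28.86
State withholding: $962.12 × 0.0915 = $88.03
Federal withholding: $962.12 × 0.26 = $250.15
PFL insurance: $997.83 × 0.005 = $4.99
State disability insurance: $997.83 × 0.01 = $9.98
Roth 401(k) contribution: $64.50
Total deductions = $35.71 + $28.86 + $88.03 + $250.15 + $4.99 + $9.98 + $64.50 = $482.22
Net pay = $997.83 − $482.22 = $515.61

$515.61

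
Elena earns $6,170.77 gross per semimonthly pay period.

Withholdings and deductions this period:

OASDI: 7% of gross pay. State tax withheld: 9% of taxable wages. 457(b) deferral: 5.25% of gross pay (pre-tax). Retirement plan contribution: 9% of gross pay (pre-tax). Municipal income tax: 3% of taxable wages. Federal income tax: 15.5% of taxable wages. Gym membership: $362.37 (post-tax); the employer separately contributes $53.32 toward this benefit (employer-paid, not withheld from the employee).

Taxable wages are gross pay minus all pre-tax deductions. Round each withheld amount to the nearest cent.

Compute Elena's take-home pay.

$3,041.97

457(b) deferral: $6,170.77 × 0.0525 = $323.97
Retirement plan contribution: $6,170.77 × 0.09 = $555.37
Pre-tax total = $323.97 + $555.37 = $879.34
Taxable wages = $6,170.77 − $879.34 = $5,291.43
Municipal income tax: $5,291.43 × 0.03 = $158.74
State tax withheld: $5,291.43 × 0.09 = $476.23
Federal income tax: $5,291.43 × 0.155 = $820.17
OASDI: $6,170.77 × 0.07 = $431.95
Gym membership: $362.37
(Employer's $53.32 toward gym membership is not withheld from the employee.)
Total deductions = $323.97 + $555.37 + $158.74 + $476.23 + $820.17 + $431.95 + $362.37 = $3,128.80
Net pay = $6,170.77 − $3,128.80 = $3,041.97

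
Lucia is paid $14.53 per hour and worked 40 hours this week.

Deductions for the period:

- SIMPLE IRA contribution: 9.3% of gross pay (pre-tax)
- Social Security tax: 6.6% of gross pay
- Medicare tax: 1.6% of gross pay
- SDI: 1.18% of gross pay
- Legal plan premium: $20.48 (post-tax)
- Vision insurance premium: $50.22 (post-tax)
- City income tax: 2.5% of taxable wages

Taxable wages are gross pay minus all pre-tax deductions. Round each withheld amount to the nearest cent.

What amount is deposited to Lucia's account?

$388.75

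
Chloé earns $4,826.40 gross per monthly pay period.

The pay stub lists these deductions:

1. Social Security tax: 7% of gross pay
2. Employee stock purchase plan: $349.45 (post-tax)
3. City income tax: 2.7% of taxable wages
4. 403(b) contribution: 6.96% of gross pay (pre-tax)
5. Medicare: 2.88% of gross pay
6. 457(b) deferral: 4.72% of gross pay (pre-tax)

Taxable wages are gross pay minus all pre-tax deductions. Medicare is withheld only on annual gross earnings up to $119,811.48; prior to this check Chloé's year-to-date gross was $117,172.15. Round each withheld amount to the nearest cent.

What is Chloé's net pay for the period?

$3,384.27

457(b) deferral: $4,826.40 × 0.0472 = $227.81
403(b) contribution: $4,826.40 × 0.0696 = $335.92
Pre-tax total = $227.81 + $335.92 = $563.73
Taxable wages = $4,826.40 − $563.73 = $4,262.67
City income tax: $4,262.67 × 0.027 = $115.09
Social Security tax: $4,826.40 × 0.07 = $337.85
Medicare: only $119,811.48 − $117,172.15 = $2,639.33 of this check is subject → $2,639.33 × 0.0288 = $76.01
Employee stock purchase plan: $349.45
Total deductions = $227.81 + $335.92 + $115.09 + $337.85 + $76.01 + $349.45 = $1,442.13
Net pay = $4,826.40 − $1,442.13 = $3,384.27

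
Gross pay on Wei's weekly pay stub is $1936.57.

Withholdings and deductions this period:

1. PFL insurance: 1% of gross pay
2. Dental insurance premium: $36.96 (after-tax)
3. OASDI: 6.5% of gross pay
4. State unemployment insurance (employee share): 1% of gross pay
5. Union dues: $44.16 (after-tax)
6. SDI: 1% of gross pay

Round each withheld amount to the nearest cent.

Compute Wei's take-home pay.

$1671.46

State unemployment insurance (employee share): $1936.57 × 0.01 = $19.37
PFL insurance: $1936.57 × 0.01 = $19.37
SDI: $1936.57 × 0.01 = $19.37
OASDI: $1936.57 × 0.065 = $125.88
Dental insurance premium: $36.96
Union dues: $44.16
Total deductions = $19.37 + $19.37 + $19.37 + $125.88 + $36.96 + $44.16 = $265.11
Net pay = $1936.57 − $265.11 = $1671.46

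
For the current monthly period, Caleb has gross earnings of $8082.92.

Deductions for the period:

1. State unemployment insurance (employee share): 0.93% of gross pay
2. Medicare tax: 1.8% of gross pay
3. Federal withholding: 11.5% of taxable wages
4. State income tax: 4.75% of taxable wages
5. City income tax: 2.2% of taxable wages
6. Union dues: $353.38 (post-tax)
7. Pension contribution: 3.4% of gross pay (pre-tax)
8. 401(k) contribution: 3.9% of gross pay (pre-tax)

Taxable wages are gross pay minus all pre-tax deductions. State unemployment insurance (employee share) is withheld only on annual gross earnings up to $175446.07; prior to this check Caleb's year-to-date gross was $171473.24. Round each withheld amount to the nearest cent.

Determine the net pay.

$5574.62

401(k) contribution: $8082.92 × 0.039 = $315.23
Pension contribution: $8082.92 × 0.034 = $274.82
Pre-tax total = $315.23 + $274.82 = $590.05
Taxable wages = $8082.92 − $590.05 = $7492.87
City income tax: $7492.87 × 0.022 = $164.84
State income tax: $7492.87 × 0.0475 = $355.91
Federal withholding: $7492.87 × 0.115 = $861.68
Medicare tax: $8082.92 × 0.018 = $145.49
State unemployment insurance (employee share): only $175446.07 − $171473.24 = $3972.83 of this check is subject → $3972.83 × 0.0093 = $36.95
Union dues: $353.38
Total deductions = $315.23 + $274.82 + $164.84 + $355.91 + $861.68 + $145.49 + $36.95 + $353.38 = $2508.30
Net pay = $8082.92 − $2508.30 = $5574.62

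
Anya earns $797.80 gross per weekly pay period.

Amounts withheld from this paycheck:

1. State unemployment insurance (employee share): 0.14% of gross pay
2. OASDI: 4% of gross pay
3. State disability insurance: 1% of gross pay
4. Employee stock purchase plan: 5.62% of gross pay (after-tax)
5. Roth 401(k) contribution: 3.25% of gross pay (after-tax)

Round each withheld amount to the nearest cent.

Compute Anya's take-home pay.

$686.02

State disability insurance: $797.80 × 0.01 = $7.98
OASDI: $797.80 × 0.04 = $31.91
State unemployment insurance (employee share): $797.80 × 0.0014 = $1.12
Employee stock purchase plan: $797.80 × 0.0562 = $44.84
Roth 401(k) contribution: $797.80 × 0.0325 = $25.93
Total deductions = $7.98 + $31.91 + $1.12 + $44.84 + $25.93 = $111.78
Net pay = $797.80 − $111.78 = $686.02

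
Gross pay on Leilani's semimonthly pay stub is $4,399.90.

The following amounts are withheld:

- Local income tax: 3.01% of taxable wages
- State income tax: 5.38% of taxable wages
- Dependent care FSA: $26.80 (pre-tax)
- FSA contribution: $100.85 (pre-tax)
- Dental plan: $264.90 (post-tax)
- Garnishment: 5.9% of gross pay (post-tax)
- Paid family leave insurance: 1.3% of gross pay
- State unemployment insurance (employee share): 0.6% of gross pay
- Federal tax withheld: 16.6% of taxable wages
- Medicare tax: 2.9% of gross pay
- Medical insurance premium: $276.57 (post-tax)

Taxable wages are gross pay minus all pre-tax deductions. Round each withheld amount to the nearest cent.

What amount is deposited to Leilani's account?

$2,192.36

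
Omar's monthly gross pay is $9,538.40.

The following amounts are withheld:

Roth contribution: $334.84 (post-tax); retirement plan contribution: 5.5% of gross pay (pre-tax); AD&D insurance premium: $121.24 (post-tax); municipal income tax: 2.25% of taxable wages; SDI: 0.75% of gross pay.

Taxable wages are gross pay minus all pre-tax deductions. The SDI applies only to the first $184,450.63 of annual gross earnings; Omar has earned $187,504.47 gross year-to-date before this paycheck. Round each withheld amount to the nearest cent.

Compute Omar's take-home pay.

Retirement plan contribution: $9,538.40 × 0.055 = $524.61
Taxable wages = $9,538.40 − $524.61 = $9,013.79
Municipal income tax: $9,013.79 × 0.0225 = $202.81
SDI: annual cap $184,450.63 already reached (YTD $187,504.47), so $0.00
AD&D insurance premium: $121.24
Roth contribution: $334.84
Total deductions = $524.61 + $202.81 + $0.00 + $121.24 + $334.84 = $1,183.50
Net pay = $9,538.40 − $1,183.50 = $8,354.90

$8,354.90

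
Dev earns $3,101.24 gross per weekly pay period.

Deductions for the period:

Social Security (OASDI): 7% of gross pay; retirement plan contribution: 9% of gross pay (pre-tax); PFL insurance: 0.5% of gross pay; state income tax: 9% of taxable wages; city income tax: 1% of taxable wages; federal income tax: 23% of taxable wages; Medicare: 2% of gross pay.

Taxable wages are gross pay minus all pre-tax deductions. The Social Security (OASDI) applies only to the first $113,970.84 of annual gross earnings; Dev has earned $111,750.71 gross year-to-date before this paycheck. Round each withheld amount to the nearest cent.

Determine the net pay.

$1,657.89

Retirement plan contribution: $3,101.24 × 0.09 = $279.11
Taxable wages = $3,101.24 − $279.11 = $2,822.13
City income tax: $2,822.13 × 0.01 = $28.22
Federal income tax: $2,822.13 × 0.23 = $649.09
State income tax: $2,822.13 × 0.09 = $253.99
Social Security (OASDI): only $113,970.84 − $111,750.71 = $2,220.13 of this check is subject → $2,220.13 × 0.07 = $155.41
PFL insurance: $3,101.24 × 0.005 = $15.51
Medicare: $3,101.24 × 0.02 = $62.02
Total deductions = $279.11 + $28.22 + $649.09 + $253.99 + $155.41 + $15.51 + $62.02 = $1,443.35
Net pay = $3,101.24 − $1,443.35 = $1,657.89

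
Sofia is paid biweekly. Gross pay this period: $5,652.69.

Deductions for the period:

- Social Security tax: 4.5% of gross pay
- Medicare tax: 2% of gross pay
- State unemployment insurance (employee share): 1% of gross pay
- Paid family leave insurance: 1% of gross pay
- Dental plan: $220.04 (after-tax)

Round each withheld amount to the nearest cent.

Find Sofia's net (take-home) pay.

State unemployment insurance (employee share): $5,652.69 × 0.01 = $56.53
Medicare tax: $5,652.69 × 0.02 = $113.05
Social Security tax: $5,652.69 × 0.045 = $254.37
Paid family leave insurance: $5,652.69 × 0.01 = $56.53
Dental plan: $220.04
Total deductions = $56.53 + $113.05 + $254.37 + $56.53 + $220.04 = $700.52
Net pay = $5,652.69 − $700.52 = $4,952.17

$4,952.17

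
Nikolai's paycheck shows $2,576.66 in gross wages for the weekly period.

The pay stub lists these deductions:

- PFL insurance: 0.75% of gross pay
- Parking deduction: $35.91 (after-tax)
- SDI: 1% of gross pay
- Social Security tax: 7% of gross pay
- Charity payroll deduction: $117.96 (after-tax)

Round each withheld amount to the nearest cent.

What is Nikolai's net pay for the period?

Social Security tax: $2,576.66 × 0.07 = $180.37
SDI: $2,576.66 × 0.01 = $25.77
PFL insurance: $2,576.66 × 0.0075 = $19.32
Parking deduction: $35.91
Charity payroll deduction: $117.96
Total deductions = $180.37 + $25.77 + $19.32 + $35.91 + $117.96 = $379.33
Net pay = $2,576.66 − $379.33 = $2,197.33

$2,197.33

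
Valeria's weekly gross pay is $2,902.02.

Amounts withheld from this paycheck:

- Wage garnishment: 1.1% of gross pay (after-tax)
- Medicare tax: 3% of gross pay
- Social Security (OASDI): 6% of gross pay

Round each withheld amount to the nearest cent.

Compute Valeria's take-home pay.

$2,608.92

Social Security (OASDI): $2,902.02 × 0.06 = $174.12
Medicare tax: $2,902.02 × 0.03 = $87.06
Wage garnishment: $2,902.02 × 0.011 = $31.92
Total deductions = $174.12 + $87.06 + $31.92 = $293.10
Net pay = $2,902.02 − $293.10 = $2,608.92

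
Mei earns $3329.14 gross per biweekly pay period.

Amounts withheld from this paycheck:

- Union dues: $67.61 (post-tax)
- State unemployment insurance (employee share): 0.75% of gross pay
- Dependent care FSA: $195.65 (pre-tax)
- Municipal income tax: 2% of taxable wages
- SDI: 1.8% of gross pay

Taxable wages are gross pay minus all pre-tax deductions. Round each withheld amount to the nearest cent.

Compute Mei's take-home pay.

$2918.32

Dependent care FSA: $195.65
Taxable wages = $3329.14 − $195.65 = $3133.49
Municipal income tax: $3133.49 × 0.02 = $62.67
SDI: $3329.14 × 0.018 = $59.92
State unemployment insurance (employee share): $3329.14 × 0.0075 = $24.97
Union dues: $67.61
Total deductions = $195.65 + $62.67 + $59.92 + $24.97 + $67.61 = $410.82
Net pay = $3329.14 − $410.82 = $2918.32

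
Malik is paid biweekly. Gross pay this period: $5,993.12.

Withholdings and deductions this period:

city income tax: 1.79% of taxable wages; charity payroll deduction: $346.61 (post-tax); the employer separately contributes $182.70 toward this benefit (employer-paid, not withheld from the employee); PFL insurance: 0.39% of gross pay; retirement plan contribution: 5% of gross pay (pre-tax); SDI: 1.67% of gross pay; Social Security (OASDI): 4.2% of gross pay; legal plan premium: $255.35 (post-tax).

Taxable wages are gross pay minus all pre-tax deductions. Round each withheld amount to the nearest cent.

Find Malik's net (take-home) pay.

$4,614.42

Retirement plan contribution: $5,993.12 × 0.05 = $299.66
Taxable wages = $5,993.12 − $299.66 = $5,693.46
City income tax: $5,693.46 × 0.0179 = $101.91
SDI: $5,993.12 × 0.0167 = $100.09
Social Security (OASDI): $5,993.12 × 0.042 = $251.71
PFL insurance: $5,993.12 × 0.0039 = $23.37
Legal plan premium: $255.35
Charity payroll deduction: $346.61
(Employer's $182.70 toward charity payroll deduction is not withheld from the employee.)
Total deductions = $299.66 + $101.91 + $100.09 + $251.71 + $23.37 + $255.35 + $346.61 = $1,378.70
Net pay = $5,993.12 − $1,378.70 = $4,614.42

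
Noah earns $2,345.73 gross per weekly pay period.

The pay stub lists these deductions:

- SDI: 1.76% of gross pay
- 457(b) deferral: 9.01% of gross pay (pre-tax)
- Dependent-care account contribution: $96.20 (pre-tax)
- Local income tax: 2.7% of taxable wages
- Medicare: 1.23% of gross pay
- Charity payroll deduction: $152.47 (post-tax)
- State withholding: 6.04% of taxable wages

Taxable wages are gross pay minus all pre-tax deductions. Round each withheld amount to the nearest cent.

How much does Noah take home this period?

$1,637.44

Dependent-care account contribution: $96.20
457(b) deferral: $2,345.73 × 0.0901 = $211.35
Pre-tax total = $96.20 + $211.35 = $307.55
Taxable wages = $2,345.73 − $307.55 = $2,038.18
State withholding: $2,038.18 × 0.0604 = $123.11
Local income tax: $2,038.18 × 0.027 = $55.03
SDI: $2,345.73 × 0.0176 = $41.28
Medicare: $2,345.73 × 0.0123 = $28.85
Charity payroll deduction: $152.47
Total deductions = $96.20 + $211.35 + $123.11 + $55.03 + $41.28 + $28.85 + $152.47 = $708.29
Net pay = $2,345.73 − $708.29 = $1,637.44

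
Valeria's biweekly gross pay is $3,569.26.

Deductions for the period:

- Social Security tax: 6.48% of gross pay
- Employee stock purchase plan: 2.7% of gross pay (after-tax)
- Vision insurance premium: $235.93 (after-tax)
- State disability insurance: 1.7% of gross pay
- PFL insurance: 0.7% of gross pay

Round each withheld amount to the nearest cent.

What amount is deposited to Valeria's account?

$2,920.01

PFL insurance: $3,569.26 × 0.007 = $24.98
State disability insurance: $3,569.26 × 0.017 = $60.68
Social Security tax: $3,569.26 × 0.0648 = $231.29
Vision insurance premium: $235.93
Employee stock purchase plan: $3,569.26 × 0.027 = $96.37
Total deductions = $24.98 + $60.68 + $231.29 + $235.93 + $96.37 = $649.25
Net pay = $3,569.26 − $649.25 = $2,920.01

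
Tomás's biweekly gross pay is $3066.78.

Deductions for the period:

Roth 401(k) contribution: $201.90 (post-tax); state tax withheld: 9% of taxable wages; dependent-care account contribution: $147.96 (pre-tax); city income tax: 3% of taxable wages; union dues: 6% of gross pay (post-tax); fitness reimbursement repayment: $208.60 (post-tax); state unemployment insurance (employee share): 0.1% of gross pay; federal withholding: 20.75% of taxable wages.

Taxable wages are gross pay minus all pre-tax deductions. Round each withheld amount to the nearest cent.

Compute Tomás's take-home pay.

$1365.33

Dependent-care account contribution: $147.96
Taxable wages = $3066.78 − $147.96 = $2918.82
City income tax: $2918.82 × 0.03 = $87.56
State tax withheld: $2918.82 × 0.09 = $262.69
Federal withholding: $2918.82 × 0.2075 = $605.66
State unemployment insurance (employee share): $3066.78 × 0.001 = $3.07
Union dues: $3066.78 × 0.06 = $184.01
Roth 401(k) contribution: $201.90
Fitness reimbursement repayment: $208.60
Total deductions = $147.96 + $87.56 + $262.69 + $605.66 + $3.07 + $184.01 + $201.90 + $208.60 = $1701.45
Net pay = $3066.78 − $1701.45 = $1365.33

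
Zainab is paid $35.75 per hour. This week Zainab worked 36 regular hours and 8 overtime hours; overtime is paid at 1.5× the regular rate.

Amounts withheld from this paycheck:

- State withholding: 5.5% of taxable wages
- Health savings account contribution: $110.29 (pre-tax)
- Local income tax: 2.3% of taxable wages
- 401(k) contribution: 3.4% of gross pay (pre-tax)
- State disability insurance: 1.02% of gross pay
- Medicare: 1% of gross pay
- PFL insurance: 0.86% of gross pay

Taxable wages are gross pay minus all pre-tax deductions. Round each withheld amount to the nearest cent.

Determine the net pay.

$1377.25

Regular pay: 36 × $35.75 = $1287.00
Overtime pay: 8 × $35.75 × 1.5 = $429.00
Gross pay = $1287.00 + $429.00 = $1716.00
401(k) contribution: $1716.00 × 0.034 = $58.34
Health savings account contribution: $110.29
Pre-tax total = $58.34 + $110.29 = $168.63
Taxable wages = $1716.00 − $168.63 = $1547.37
Local income tax: $1547.37 × 0.023 = $35.59
State withholding: $1547.37 × 0.055 = $85.11
State disability insurance: $1716.00 × 0.0102 = $17.50
PFL insurance: $1716.00 × 0.0086 = $14.76
Medicare: $1716.00 × 0.01 = $17.16
Total deductions = $58.34 + $110.29 + $35.59 + $85.11 + $17.50 + $14.76 + $17.16 = $338.75
Net pay = $1716.00 − $338.75 = $1377.25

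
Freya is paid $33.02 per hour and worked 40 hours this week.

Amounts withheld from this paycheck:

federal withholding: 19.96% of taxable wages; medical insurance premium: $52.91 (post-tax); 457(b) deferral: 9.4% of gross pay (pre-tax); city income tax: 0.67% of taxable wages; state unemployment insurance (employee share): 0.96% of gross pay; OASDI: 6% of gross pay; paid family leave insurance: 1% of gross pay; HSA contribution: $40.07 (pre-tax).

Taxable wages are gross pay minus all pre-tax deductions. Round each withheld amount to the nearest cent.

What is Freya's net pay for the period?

Gross pay: 40 × $33.02 = $1320.80
HSA contribution: $40.07
457(b) deferral: $1320.80 × 0.094 = $124.16
Pre-tax total = $40.07 + $124.16 = $164.23
Taxable wages = $1320.80 − $164.23 = $1156.57
Federal withholding: $1156.57 × 0.1996 = $230.85
City income tax: $1156.57 × 0.0067 = $7.75
OASDI: $1320.80 × 0.06 = $79.25
Paid family leave insurance: $1320.80 × 0.01 = $13.21
State unemployment insurance (employee share): $1320.80 × 0.0096 = $12.68
Medical insurance premium: $52.91
Total deductions = $40.07 + $124.16 + $230.85 + $7.75 + $79.25 + $13.21 + $12.68 + $52.91 = $560.88
Net pay = $1320.80 − $560.88 = $759.92

$759.92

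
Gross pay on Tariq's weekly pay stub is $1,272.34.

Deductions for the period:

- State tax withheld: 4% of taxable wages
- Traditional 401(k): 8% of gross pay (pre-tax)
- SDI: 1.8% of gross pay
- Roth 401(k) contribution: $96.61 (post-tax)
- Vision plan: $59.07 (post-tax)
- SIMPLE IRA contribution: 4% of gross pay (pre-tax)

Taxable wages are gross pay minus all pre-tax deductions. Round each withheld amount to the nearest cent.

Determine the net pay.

Traditional 401(k): $1,272.34 × 0.08 = $101.79
SIMPLE IRA contribution: $1,272.34 × 0.04 = $50.89
Pre-tax total = $101.79 + $50.89 = $152.68
Taxable wages = $1,272.34 − $152.68 = $1,119.66
State tax withheld: $1,119.66 × 0.04 = $44.79
SDI: $1,272.34 × 0.018 = $22.90
Roth 401(k) contribution: $96.61
Vision plan: $59.07
Total deductions = $101.79 + $50.89 + $44.79 + $22.90 + $96.61 + $59.07 = $376.05
Net pay = $1,272.34 − $376.05 = $896.29

$896.29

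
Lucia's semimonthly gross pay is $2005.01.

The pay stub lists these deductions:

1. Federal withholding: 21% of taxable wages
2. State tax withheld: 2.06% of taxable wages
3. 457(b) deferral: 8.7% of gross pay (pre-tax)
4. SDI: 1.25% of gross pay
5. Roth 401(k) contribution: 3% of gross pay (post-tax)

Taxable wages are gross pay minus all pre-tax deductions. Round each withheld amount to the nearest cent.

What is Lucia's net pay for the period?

457(b) deferral: $2005.01 × 0.087 = $174.44
Taxable wages = $2005.01 − $174.44 = $1830.57
State tax withheld: $1830.57 × 0.0206 = $37.71
Federal withholding: $1830.57 × 0.21 = $384.42
SDI: $2005.01 × 0.0125 = $25.06
Roth 401(k) contribution: $2005.01 × 0.03 = $60.15
Total deductions = $174.44 + $37.71 + $384.42 + $25.06 + $60.15 = $681.78
Net pay = $2005.01 − $681.78 = $1323.23

$1323.23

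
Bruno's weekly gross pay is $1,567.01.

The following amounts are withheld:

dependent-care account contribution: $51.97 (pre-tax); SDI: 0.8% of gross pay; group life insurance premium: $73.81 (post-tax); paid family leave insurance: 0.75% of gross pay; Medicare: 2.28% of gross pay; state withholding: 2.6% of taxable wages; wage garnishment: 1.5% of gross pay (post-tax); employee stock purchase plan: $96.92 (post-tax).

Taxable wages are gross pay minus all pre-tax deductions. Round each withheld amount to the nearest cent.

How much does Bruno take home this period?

Dependent-care account contribution: $51.97
Taxable wages = $1,567.01 − $51.97 = $1,515.04
State withholding: $1,515.04 × 0.026 = $39.39
Paid family leave insurance: $1,567.01 × 0.0075 = $11.75
Medicare: $1,567.01 × 0.0228 = $35.73
SDI: $1,567.01 × 0.008 = $12.54
Wage garnishment: $1,567.01 × 0.015 = $23.51
Group life insurance premium: $73.81
Employee stock purchase plan: $96.92
Total deductions = $51.97 + $39.39 + $11.75 + $35.73 + $12.54 + $23.51 + $73.81 + $96.92 = $345.62
Net pay = $1,567.01 − $345.62 = $1,221.39

$1,221.39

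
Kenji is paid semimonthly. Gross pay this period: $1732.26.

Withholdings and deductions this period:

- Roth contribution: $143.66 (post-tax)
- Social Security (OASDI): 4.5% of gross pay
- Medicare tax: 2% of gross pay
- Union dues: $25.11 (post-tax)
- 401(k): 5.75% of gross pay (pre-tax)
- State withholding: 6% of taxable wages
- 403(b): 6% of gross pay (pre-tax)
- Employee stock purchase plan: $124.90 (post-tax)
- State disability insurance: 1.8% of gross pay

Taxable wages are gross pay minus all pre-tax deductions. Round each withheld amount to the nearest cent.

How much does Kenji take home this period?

$999.55

403(b): $1732.26 × 0.06 = $103.94
401(k): $1732.26 × 0.0575 = $99.60
Pre-tax total = $103.94 + $99.60 = $203.54
Taxable wages = $1732.26 − $203.54 = $1528.72
State withholding: $1528.72 × 0.06 = $91.72
State disability insurance: $1732.26 × 0.018 = $31.18
Social Security (OASDI): $1732.26 × 0.045 = $77.95
Medicare tax: $1732.26 × 0.02 = $34.65
Employee stock purchase plan: $124.90
Union dues: $25.11
Roth contribution: $143.66
Total deductions = $103.94 + $99.60 + $91.72 + $31.18 + $77.95 + $34.65 + $124.90 + $25.11 + $143.66 = $732.71
Net pay = $1732.26 − $732.71 = $999.55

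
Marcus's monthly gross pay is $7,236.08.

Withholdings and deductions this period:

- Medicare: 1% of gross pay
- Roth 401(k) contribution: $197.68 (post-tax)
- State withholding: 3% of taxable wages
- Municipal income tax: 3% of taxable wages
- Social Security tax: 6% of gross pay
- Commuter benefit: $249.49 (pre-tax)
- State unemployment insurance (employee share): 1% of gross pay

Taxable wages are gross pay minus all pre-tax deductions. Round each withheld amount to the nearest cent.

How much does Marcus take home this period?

$5,790.83

Commuter benefit: $249.49
Taxable wages = $7,236.08 − $249.49 = $6,986.59
Municipal income tax: $6,986.59 × 0.03 = $209.60
State withholding: $6,986.59 × 0.03 = $209.60
Social Security tax: $7,236.08 × 0.06 = $434.16
State unemployment insurance (employee share): $7,236.08 × 0.01 = $72.36
Medicare: $7,236.08 × 0.01 = $72.36
Roth 401(k) contribution: $197.68
Total deductions = $249.49 + $209.60 + $209.60 + $434.16 + $72.36 + $72.36 + $197.68 = $1,445.25
Net pay = $7,236.08 − $1,445.25 = $5,790.83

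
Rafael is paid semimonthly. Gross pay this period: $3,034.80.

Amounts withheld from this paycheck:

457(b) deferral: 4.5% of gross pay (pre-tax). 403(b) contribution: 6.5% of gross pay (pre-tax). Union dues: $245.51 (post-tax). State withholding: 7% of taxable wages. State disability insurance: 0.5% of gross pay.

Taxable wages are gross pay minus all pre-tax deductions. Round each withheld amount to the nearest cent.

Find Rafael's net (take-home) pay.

$2,251.22

457(b) deferral: $3,034.80 × 0.045 = $136.57
403(b) contribution: $3,034.80 × 0.065 = $197.26
Pre-tax total = $136.57 + $197.26 = $333.83
Taxable wages = $3,034.80 − $333.83 = $2,700.97
State withholding: $2,700.97 × 0.07 = $189.07
State disability insurance: $3,034.80 × 0.005 = $15.17
Union dues: $245.51
Total deductions = $136.57 + $197.26 + $189.07 + $15.17 + $245.51 = $783.58
Net pay = $3,034.80 − $783.58 = $2,251.22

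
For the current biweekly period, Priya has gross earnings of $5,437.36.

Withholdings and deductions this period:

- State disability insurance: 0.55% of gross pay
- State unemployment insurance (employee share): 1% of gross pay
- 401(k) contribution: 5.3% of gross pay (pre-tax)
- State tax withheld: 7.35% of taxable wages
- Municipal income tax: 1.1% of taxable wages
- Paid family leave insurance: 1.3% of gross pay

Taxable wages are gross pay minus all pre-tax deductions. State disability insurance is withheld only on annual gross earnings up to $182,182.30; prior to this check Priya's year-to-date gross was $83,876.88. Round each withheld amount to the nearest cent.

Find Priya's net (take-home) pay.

$4,559.11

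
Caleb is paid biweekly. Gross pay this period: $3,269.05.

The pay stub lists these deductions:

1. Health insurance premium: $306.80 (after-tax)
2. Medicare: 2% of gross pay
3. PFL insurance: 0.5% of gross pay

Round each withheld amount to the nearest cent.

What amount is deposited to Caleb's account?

Medicare: $3,269.05 × 0.02 = $65.38
PFL insurance: $3,269.05 × 0.005 = $16.35
Health insurance premium: $306.80
Total deductions = $65.38 + $16.35 + $306.80 = $388.53
Net pay = $3,269.05 − $388.53 = $2,880.52

$2,880.52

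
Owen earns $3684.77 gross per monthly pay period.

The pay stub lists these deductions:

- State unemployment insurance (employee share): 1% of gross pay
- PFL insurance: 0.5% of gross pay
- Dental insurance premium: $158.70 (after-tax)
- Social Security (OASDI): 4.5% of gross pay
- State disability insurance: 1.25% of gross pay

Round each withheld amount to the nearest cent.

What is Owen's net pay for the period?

State unemployment insurance (employee share): $3684.77 × 0.01 = $36.85
Social Security (OASDI): $3684.77 × 0.045 = $165.81
PFL insurance: $3684.77 × 0.005 = $18.42
State disability insurance: $3684.77 × 0.0125 = $46.06
Dental insurance premium: $158.70
Total deductions = $36.85 + $165.81 + $18.42 + $46.06 + $158.70 = $425.84
Net pay = $3684.77 − $425.84 = $3258.93

$3258.93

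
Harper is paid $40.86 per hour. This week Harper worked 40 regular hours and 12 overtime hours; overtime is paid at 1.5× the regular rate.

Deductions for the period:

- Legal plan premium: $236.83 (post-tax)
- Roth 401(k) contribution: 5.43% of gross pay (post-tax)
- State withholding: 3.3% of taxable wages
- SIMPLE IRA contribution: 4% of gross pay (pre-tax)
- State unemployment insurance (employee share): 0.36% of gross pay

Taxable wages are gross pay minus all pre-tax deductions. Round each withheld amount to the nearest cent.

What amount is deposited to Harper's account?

Regular pay: 40 × $40.86 = $1634.40
Overtime pay: 12 × $40.86 × 1.5 = $735.48
Gross pay = $1634.40 + $735.48 = $2369.88
SIMPLE IRA contribution: $2369.88 × 0.04 = $94.80
Taxable wages = $2369.88 − $94.80 = $2275.08
State withholding: $2275.08 × 0.033 = $75.08
State unemployment insurance (employee share): $2369.88 × 0.0036 = $8.53
Legal plan premium: $236.83
Roth 401(k) contribution: $2369.88 × 0.0543 = $128.68
Total deductions = $94.80 + $75.08 + $8.53 + $236.83 + $128.68 = $543.92
Net pay = $2369.88 − $543.92 = $1825.96

$1825.96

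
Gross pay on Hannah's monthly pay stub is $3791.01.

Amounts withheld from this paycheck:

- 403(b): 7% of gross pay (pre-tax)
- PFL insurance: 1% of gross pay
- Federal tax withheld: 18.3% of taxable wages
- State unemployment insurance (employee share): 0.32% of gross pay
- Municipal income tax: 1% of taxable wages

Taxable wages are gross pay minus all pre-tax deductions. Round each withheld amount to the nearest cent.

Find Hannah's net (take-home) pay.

$2795.15

403(b): $3791.01 × 0.07 = $265.37
Taxable wages = $3791.01 − $265.37 = $3525.64
Municipal income tax: $3525.64 × 0.01 = $35.26
Federal tax withheld: $3525.64 × 0.183 = $645.19
PFL insurance: $3791.01 × 0.01 = $37.91
State unemployment insurance (employee share): $3791.01 × 0.0032 = $12.13
Total deductions = $265.37 + $35.26 + $645.19 + $37.91 + $12.13 = $995.86
Net pay = $3791.01 − $995.86 = $2795.15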